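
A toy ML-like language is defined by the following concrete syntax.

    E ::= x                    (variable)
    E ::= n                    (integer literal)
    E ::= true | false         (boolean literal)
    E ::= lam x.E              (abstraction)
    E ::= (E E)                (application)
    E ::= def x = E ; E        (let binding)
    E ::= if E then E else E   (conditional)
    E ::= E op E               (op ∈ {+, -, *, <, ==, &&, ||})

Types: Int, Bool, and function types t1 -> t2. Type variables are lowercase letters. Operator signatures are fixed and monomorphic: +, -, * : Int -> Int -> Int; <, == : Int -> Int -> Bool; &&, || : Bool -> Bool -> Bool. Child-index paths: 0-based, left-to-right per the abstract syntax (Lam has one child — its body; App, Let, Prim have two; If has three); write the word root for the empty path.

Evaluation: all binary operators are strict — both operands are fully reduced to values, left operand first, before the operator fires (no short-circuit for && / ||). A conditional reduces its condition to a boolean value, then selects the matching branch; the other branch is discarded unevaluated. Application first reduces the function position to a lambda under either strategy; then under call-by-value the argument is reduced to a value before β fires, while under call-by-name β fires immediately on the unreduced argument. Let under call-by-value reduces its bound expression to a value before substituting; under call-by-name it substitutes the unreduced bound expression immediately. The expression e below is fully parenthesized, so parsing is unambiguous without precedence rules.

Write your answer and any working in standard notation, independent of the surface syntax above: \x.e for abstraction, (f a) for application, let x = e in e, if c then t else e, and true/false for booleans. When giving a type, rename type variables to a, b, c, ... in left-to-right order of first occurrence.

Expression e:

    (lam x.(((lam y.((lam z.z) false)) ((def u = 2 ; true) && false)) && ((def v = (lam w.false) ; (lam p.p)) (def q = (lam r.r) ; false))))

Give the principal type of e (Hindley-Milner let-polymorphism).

Answer: a -> Bool

Derivation:
z : c
\z._ : c -> c
  unify c -> c ~ Bool -> d
  unify c ~ Bool
  unify Bool ~ d
_ _ : Bool
\y._ : b -> Bool
let u : Int
  unify Bool ~ Bool
  unify Bool ~ Bool
  unify b -> Bool ~ Bool -> e
  unify b ~ Bool
  unify Bool ~ e
_ _ : Bool
  unify Bool ~ Bool
\w._ : f -> Bool
let v : forall. f -> Bool
p : g
\p._ : g -> g
r : h
\r._ : h -> h
let q : forall. h -> h
  unify g -> g ~ Bool -> i
  unify g ~ Bool
  unify Bool ~ i
_ _ : Bool
  unify Bool ~ Bool
\x._ : a -> Bool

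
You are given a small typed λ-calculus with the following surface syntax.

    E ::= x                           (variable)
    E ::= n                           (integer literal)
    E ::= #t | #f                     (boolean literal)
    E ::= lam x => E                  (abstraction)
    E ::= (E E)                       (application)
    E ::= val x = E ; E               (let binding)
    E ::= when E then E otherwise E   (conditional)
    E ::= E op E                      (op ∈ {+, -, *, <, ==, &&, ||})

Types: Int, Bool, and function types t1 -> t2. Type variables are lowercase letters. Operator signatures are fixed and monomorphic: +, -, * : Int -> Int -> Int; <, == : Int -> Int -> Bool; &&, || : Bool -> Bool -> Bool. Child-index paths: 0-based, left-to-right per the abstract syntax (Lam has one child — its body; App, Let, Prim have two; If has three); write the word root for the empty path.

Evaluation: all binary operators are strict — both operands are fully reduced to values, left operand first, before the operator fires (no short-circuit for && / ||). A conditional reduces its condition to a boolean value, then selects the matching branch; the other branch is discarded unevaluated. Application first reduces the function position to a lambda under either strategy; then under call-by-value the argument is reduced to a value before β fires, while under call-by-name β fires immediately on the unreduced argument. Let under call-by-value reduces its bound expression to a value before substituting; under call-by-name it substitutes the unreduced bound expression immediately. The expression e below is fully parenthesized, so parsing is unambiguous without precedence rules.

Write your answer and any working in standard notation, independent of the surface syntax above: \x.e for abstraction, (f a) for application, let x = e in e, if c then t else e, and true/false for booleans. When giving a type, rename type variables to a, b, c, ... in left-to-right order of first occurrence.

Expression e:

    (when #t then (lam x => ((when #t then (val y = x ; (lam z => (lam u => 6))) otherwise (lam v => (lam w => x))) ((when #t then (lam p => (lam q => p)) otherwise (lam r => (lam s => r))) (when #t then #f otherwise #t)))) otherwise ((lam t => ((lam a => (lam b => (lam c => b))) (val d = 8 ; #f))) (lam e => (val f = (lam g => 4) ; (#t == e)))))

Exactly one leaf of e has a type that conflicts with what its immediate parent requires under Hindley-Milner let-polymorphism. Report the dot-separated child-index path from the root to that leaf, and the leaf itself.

Answer: 2.1.0.1.0 : true

Trace:
  unify Bool ~ Bool
  unify Bool ~ Bool
x : a
let y : a
\u._ : c -> Int
\z._ : b -> c -> Int
x : a
\w._ : e -> a
\v._ : d -> e -> a
  unify b -> c -> Int ~ d -> e -> a
  unify b ~ d
  unify c -> Int ~ e -> a
  unify c ~ e
  unify Int ~ a
  unify Bool ~ Bool
p : f
\q._ : g -> f
\p._ : f -> g -> f
r : h
\s._ : i -> h
\r._ : h -> i -> h
  unify f -> g -> f ~ h -> i -> h
  unify f ~ h
  unify g -> h ~ i -> h
  unify g ~ i
  unify h ~ h
  unify Bool ~ Bool
  unify Bool ~ Bool
  unify h -> i -> h ~ Bool -> j
  unify h ~ Bool
  unify i -> Bool ~ j
_ _ : i -> Bool
  unify d -> e -> Int ~ (i -> Bool) -> k
  unify d ~ i -> Bool
  unify e -> Int ~ k
_ _ : e -> Int
\x._ : Int -> e -> Int
b : n
\c._ : o -> n
\b._ : n -> o -> n
\a._ : m -> n -> o -> n
let d : Int
  unify m -> n -> o -> n ~ Bool -> p
  unify m ~ Bool
  unify n -> o -> n ~ p
_ _ : n -> o -> n
\t._ : l -> n -> o -> n
\g._ : r -> Int
let f : forall. r -> Int
  unify Bool ~ Int
  FAIL: mismatch Bool ~ Int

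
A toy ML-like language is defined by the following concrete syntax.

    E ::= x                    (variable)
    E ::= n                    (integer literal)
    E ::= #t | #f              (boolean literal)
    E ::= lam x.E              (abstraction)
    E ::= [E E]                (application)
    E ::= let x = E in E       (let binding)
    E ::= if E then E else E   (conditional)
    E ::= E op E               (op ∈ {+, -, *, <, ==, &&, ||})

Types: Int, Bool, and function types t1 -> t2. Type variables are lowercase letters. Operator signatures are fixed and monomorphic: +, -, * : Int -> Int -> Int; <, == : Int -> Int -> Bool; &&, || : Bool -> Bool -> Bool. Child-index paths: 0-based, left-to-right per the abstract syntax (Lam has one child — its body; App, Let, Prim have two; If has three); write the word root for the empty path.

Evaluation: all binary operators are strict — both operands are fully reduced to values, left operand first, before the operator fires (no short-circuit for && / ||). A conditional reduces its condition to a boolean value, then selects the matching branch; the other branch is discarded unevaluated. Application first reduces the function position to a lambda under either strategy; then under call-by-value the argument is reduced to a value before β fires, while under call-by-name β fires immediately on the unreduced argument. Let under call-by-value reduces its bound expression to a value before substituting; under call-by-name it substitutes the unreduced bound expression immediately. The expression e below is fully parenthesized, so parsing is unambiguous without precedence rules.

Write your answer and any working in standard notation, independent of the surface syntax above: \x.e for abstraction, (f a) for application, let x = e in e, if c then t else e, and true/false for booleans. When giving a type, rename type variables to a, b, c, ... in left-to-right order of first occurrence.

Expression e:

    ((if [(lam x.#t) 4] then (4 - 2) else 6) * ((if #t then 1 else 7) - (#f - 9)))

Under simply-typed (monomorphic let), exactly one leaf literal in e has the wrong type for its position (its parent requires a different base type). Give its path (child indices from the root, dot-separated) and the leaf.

Derivation:
\x._ : a -> Bool
  unify a -> Bool ~ Int -> b
  unify a ~ Int
  unify Bool ~ b
_ _ : Bool
  unify Bool ~ Bool
  unify Int ~ Int
  unify Int ~ Int
  unify Int ~ Int
  unify Int ~ Int
  unify Bool ~ Bool
  unify Int ~ Int
  unify Int ~ Int
  unify Bool ~ Int
  FAIL: mismatch Bool ~ Int

Answer: 1.1.0 : false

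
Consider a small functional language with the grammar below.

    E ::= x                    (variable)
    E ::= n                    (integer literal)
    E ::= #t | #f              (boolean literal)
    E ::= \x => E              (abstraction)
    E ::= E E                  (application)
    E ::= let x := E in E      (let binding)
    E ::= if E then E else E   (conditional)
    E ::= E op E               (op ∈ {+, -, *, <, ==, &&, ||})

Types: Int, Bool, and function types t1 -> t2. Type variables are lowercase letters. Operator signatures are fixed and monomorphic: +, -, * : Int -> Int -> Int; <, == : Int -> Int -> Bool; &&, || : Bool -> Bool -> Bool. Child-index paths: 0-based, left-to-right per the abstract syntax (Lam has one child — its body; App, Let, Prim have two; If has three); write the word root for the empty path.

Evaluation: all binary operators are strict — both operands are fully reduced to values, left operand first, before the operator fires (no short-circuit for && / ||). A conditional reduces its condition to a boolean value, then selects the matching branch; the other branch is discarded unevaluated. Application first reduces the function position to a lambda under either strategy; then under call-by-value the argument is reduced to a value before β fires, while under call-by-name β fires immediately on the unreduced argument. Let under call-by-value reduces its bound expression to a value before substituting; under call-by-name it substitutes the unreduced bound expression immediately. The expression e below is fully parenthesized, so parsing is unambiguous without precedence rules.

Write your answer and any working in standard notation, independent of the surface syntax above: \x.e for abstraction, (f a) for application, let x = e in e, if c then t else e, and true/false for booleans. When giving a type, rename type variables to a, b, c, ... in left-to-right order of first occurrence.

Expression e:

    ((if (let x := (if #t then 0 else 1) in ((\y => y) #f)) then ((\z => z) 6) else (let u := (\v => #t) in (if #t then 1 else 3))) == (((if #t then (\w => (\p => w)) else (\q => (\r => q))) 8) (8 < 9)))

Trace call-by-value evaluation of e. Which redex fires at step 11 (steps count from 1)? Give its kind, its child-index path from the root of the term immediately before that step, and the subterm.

Derivation:
step 0: ((if (let x = (if true then 0 else 1) in ((\y.y) false)) then ((\z.z) 6) else (let u = (\v.true) in (if true then 1 else 3))) == (((if true then (\w.(\p.w)) else (\q.(\r.q))) 8) (8 < 9)))
step 1: [if@0.0.0] ((if (let x = 0 in ((\y.y) false)) then ((\z.z) 6) else (let u = (\v.true) in (if true then 1 else 3))) == (((if true then (\w.(\p.w)) else (\q.(\r.q))) 8) (8 < 9)))
step 2: [let@0.0] ((if ((\y.y) false) then ((\z.z) 6) else (let u = (\v.true) in (if true then 1 else 3))) == (((if true then (\w.(\p.w)) else (\q.(\r.q))) 8) (8 < 9)))
step 3: [beta@0.0] ((if false then ((\z.z) 6) else (let u = (\v.true) in (if true then 1 else 3))) == (((if true then (\w.(\p.w)) else (\q.(\r.q))) 8) (8 < 9)))
step 4: [if@0] ((let u = (\v.true) in (if true then 1 else 3)) == (((if true then (\w.(\p.w)) else (\q.(\r.q))) 8) (8 < 9)))
step 5: [let@0] ((if true then 1 else 3) == (((if true then (\w.(\p.w)) else (\q.(\r.q))) 8) (8 < 9)))
step 6: [if@0] (1 == (((if true then (\w.(\p.w)) else (\q.(\r.q))) 8) (8 < 9)))
step 7: [if@1.0.0] (1 == (((\w.(\p.w)) 8) (8 < 9)))
step 8: [beta@1.0] (1 == ((\p.8) (8 < 9)))
step 9: [delta@1.1] (1 == ((\p.8) true))
step 10: [beta@1] (1 == 8)
step 11: [delta@root] false

Answer: delta at root : (1 == 8)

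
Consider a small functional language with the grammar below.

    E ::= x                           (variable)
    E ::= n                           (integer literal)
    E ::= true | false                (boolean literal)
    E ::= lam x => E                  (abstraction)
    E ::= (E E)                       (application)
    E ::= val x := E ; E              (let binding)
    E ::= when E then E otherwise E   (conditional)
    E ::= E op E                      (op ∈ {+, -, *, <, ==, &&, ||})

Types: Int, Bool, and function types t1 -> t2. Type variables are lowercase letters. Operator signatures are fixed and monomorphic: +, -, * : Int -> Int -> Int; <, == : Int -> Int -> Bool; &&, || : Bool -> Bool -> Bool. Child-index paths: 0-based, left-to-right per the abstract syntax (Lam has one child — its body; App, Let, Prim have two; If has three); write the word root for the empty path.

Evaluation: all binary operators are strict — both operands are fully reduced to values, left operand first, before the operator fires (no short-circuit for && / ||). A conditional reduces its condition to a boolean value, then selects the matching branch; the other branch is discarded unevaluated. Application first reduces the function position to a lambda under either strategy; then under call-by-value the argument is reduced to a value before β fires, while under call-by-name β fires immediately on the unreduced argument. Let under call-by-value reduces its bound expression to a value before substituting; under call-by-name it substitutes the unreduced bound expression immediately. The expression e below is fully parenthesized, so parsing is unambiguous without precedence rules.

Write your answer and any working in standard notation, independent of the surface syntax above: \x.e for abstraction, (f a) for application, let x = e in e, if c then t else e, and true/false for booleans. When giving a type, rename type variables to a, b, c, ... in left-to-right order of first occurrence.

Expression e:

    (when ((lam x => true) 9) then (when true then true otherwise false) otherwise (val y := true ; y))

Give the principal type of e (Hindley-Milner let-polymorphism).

Trace:
\x._ : a -> Bool
  unify a -> Bool ~ Int -> b
  unify a ~ Int
  unify Bool ~ b
_ _ : Bool
  unify Bool ~ Bool
  unify Bool ~ Bool
  unify Bool ~ Bool
let y : Bool
y : Bool
  unify Bool ~ Bool

Answer: Bool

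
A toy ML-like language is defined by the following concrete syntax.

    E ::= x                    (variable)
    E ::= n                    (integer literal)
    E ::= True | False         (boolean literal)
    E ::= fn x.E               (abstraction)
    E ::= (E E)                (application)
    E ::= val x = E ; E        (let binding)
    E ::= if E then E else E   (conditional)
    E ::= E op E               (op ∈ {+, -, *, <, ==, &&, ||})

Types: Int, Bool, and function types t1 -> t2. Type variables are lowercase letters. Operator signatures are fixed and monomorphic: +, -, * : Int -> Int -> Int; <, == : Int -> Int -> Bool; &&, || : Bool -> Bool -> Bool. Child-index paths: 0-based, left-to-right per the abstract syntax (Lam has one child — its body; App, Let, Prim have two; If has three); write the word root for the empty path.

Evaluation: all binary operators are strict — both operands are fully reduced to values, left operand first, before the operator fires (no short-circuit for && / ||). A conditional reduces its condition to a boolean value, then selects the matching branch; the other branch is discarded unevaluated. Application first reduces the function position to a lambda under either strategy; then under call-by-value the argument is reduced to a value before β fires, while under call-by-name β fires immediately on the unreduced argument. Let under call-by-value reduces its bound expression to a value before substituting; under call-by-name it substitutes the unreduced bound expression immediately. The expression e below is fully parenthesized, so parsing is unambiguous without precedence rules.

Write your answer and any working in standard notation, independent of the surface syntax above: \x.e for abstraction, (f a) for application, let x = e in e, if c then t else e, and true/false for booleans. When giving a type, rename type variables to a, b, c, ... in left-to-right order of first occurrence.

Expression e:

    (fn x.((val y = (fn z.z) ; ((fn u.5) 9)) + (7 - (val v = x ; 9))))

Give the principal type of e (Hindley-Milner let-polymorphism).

Answer: a -> Int

Working:
z : b
\z._ : b -> b
let y : forall. b -> b
\u._ : c -> Int
  unify c -> Int ~ Int -> d
  unify c ~ Int
  unify Int ~ d
_ _ : Int
  unify Int ~ Int
  unify Int ~ Int
x : a
let v : a
  unify Int ~ Int
  unify Int ~ Int
\x._ : a -> Int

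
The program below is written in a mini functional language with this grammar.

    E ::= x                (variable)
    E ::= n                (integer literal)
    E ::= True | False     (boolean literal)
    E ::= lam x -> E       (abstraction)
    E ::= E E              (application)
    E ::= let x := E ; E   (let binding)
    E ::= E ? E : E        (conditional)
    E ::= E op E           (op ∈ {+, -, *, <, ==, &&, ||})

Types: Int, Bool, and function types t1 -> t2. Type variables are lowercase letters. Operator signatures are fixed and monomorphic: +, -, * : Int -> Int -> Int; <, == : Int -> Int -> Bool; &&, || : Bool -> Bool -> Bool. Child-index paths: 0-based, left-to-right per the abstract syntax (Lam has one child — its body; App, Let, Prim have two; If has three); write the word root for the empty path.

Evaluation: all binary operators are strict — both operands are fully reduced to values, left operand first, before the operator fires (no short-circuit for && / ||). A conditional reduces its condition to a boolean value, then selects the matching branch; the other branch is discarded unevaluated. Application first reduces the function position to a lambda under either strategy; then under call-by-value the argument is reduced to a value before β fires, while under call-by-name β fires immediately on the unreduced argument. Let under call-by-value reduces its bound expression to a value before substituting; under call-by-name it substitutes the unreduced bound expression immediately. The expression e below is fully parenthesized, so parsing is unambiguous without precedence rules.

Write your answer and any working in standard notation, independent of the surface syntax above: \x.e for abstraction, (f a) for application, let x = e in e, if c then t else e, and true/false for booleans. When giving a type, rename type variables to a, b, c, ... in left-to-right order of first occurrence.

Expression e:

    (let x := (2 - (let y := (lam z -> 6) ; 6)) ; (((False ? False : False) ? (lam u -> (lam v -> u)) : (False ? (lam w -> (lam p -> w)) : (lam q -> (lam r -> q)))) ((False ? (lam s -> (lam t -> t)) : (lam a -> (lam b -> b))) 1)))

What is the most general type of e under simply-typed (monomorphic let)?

Trace:
  unify Int ~ Int
\z._ : a -> Int
let y : a -> Int
  unify Int ~ Int
let x : Int
  unify Bool ~ Bool
  unify Bool ~ Bool
  unify Bool ~ Bool
u : b
\v._ : c -> b
\u._ : b -> c -> b
  unify Bool ~ Bool
w : d
\p._ : e -> d
\w._ : d -> e -> d
q : f
\r._ : g -> f
\q._ : f -> g -> f
  unify d -> e -> d ~ f -> g -> f
  unify d ~ f
  unify e -> f ~ g -> f
  unify e ~ g
  unify f ~ f
  unify b -> c -> b ~ f -> g -> f
  unify b ~ f
  unify c -> f ~ g -> f
  unify c ~ g
  unify f ~ f
  unify Bool ~ Bool
t : i
\t._ : i -> i
\s._ : h -> i -> i
b : k
\b._ : k -> k
\a._ : j -> k -> k
  unify h -> i -> i ~ j -> k -> k
  unify h ~ j
  unify i -> i ~ k -> k
  unify i ~ k
  unify k ~ k
  unify j -> k -> k ~ Int -> l
  unify j ~ Int
  unify k -> k ~ l
_ _ : k -> k
  unify f -> g -> f ~ (k -> k) -> m
  unify f ~ k -> k
  unify g -> k -> k ~ m
_ _ : g -> k -> k

Answer: a -> b -> b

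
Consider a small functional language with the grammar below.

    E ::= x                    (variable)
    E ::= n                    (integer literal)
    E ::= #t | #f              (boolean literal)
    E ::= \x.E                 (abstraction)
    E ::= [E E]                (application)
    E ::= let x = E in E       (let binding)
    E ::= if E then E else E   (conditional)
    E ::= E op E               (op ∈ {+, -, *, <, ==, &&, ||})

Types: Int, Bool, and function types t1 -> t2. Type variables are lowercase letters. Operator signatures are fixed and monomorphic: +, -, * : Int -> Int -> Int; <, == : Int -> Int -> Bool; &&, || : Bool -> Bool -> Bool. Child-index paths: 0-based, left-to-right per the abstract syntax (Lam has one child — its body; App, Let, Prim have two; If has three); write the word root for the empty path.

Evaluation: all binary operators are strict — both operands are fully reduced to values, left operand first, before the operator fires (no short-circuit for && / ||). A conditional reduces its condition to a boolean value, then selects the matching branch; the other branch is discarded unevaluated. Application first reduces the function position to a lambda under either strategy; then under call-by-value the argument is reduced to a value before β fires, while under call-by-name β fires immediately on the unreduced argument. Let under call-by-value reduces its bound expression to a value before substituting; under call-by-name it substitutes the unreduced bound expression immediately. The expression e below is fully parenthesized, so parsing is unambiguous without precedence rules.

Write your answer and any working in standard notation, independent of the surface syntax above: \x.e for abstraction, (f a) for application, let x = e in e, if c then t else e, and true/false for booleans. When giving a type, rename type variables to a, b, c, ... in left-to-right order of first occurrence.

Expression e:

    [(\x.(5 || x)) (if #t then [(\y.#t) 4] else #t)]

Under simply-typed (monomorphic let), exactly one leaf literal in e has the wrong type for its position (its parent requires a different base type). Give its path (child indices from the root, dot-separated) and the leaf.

Answer: 0.0.0 : 5

Derivation:
  unify Int ~ Bool
  FAIL: mismatch Int ~ Bool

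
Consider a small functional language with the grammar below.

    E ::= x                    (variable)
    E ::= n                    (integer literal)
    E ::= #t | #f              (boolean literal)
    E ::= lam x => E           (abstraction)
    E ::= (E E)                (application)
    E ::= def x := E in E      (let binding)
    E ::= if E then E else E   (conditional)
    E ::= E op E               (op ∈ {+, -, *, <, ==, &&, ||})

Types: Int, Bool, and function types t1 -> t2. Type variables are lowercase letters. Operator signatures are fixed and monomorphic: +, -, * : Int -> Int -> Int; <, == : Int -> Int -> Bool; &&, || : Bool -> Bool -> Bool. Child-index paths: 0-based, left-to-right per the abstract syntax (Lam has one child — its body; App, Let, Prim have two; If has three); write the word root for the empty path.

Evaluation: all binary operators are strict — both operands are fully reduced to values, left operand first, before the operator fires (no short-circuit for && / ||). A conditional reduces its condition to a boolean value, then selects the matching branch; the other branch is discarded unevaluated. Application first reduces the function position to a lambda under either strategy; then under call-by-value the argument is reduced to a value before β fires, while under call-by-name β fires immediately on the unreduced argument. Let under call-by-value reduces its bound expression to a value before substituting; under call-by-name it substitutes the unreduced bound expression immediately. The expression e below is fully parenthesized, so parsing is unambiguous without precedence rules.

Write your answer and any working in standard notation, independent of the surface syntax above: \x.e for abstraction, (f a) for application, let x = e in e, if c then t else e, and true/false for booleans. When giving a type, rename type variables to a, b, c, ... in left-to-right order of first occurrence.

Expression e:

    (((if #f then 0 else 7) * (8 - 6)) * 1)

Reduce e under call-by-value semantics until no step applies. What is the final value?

Answer: 14

Trace:
step 0: (((if false then 0 else 7) * (8 - 6)) * 1)
step 1: [if@0.0] ((7 * (8 - 6)) * 1)
step 2: [delta@0.1] ((7 * 2) * 1)
step 3: [delta@0] (14 * 1)
step 4: [delta@root] 14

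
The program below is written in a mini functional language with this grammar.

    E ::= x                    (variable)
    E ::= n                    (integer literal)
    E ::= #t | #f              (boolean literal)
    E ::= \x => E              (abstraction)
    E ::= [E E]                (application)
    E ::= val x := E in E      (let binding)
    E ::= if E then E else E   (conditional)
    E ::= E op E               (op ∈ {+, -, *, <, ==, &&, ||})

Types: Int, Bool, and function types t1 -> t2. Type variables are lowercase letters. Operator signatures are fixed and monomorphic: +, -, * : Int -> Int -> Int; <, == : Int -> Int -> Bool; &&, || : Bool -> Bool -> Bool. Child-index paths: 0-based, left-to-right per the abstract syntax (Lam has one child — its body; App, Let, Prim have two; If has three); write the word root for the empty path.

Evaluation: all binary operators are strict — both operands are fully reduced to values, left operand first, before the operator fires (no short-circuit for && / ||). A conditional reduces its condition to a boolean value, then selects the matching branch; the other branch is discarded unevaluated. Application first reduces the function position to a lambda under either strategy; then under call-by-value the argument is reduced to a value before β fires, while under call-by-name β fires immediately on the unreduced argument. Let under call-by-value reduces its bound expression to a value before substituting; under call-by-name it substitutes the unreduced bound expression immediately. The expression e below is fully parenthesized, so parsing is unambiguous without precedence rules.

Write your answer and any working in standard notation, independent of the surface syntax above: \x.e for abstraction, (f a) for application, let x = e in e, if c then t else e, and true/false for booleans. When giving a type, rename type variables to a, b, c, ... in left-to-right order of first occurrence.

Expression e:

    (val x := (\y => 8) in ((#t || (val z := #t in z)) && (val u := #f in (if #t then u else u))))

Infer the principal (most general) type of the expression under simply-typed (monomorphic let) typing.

Trace:
\y._ : a -> Int
let x : a -> Int
  unify Bool ~ Bool
let z : Bool
z : Bool
  unify Bool ~ Bool
  unify Bool ~ Bool
let u : Bool
  unify Bool ~ Bool
u : Bool
u : Bool
  unify Bool ~ Bool
  unify Bool ~ Bool

Answer: Bool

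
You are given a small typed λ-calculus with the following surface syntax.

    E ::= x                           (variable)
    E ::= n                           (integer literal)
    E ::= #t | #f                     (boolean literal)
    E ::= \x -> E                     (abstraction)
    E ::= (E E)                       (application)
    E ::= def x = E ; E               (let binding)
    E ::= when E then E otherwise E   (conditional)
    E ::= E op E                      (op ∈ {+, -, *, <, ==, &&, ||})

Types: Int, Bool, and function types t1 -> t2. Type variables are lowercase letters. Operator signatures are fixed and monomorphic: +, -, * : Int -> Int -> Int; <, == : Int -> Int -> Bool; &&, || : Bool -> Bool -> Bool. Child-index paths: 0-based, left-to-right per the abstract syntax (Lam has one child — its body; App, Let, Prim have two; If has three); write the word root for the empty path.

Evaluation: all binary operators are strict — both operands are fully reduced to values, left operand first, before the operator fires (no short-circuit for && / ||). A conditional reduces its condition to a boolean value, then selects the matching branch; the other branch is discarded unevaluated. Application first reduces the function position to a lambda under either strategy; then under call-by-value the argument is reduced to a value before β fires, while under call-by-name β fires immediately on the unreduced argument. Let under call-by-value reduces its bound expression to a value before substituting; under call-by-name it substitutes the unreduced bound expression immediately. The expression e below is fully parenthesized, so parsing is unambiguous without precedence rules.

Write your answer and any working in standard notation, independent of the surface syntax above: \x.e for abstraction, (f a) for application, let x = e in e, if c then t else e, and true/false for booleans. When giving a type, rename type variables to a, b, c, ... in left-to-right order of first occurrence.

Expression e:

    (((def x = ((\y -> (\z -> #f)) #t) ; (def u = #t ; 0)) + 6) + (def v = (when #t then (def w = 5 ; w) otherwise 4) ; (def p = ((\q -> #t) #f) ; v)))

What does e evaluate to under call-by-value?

Answer: 11

Derivation:
step 0: (((let x = ((\y.(\z.false)) true) in (let u = true in 0)) + 6) + (let v = (if true then (let w = 5 in w) else 4) in (let p = ((\q.true) false) in v)))
step 1: [beta@0.0.0] (((let x = (\z.false) in (let u = true in 0)) + 6) + (let v = (if true then (let w = 5 in w) else 4) in (let p = ((\q.true) false) in v)))
step 2: [let@0.0] (((let u = true in 0) + 6) + (let v = (if true then (let w = 5 in w) else 4) in (let p = ((\q.true) false) in v)))
step 3: [let@0.0] ((0 + 6) + (let v = (if true then (let w = 5 in w) else 4) in (let p = ((\q.true) false) in v)))
step 4: [delta@0] (6 + (let v = (if true then (let w = 5 in w) else 4) in (let p = ((\q.true) false) in v)))
step 5: [if@1.0] (6 + (let v = (let w = 5 in w) in (let p = ((\q.true) false) in v)))
step 6: [let@1.0] (6 + (let v = 5 in (let p = ((\q.true) false) in v)))
step 7: [let@1] (6 + (let p = ((\q.true) false) in 5))
step 8: [beta@1.0] (6 + (let p = true in 5))
step 9: [let@1] (6 + 5)
step 10: [delta@root] 11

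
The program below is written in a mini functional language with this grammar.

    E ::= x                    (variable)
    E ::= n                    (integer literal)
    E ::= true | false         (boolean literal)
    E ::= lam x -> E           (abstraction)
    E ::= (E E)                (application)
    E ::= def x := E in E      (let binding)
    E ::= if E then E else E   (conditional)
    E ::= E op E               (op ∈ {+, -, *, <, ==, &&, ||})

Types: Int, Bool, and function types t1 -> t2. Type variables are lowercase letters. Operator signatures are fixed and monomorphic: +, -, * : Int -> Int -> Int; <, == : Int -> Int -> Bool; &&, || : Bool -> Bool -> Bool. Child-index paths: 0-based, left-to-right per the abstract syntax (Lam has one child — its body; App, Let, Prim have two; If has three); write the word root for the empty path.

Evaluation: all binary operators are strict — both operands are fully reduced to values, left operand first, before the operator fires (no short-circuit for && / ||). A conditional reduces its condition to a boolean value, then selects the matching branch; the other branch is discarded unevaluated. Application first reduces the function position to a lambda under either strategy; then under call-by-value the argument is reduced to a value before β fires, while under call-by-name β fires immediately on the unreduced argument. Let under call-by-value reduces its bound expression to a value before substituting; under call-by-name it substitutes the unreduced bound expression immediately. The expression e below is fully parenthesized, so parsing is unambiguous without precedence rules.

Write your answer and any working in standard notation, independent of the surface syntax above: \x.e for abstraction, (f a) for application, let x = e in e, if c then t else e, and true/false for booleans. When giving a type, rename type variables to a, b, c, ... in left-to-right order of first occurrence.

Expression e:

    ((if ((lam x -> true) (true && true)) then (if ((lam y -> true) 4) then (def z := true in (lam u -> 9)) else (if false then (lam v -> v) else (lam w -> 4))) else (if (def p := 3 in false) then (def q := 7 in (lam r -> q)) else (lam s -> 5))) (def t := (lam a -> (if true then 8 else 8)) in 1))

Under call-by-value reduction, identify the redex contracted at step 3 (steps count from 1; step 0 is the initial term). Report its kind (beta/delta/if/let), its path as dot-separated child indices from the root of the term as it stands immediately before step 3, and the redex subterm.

Answer: if at 0 : (if true then (if ((\y.true) 4) then (let z = true in (\u.9)) else (if false then (\v.v) else (\w.4))) else (if (let p = 3 in false) then (let q = 7 in (\r.q)) else (\s.5)))

Working:
step 0: ((if ((\x.true) (true && true)) then (if ((\y.true) 4) then (let z = true in (\u.9)) else (if false then (\v.v) else (\w.4))) else (if (let p = 3 in false) then (let q = 7 in (\r.q)) else (\s.5))) (let t = (\a.(if true then 8 else 8)) in 1))
step 1: [delta@0.0.1] ((if ((\x.true) true) then (if ((\y.true) 4) then (let z = true in (\u.9)) else (if false then (\v.v) else (\w.4))) else (if (let p = 3 in false) then (let q = 7 in (\r.q)) else (\s.5))) (let t = (\a.(if true then 8 else 8)) in 1))
step 2: [beta@0.0] ((if true then (if ((\y.true) 4) then (let z = true in (\u.9)) else (if false then (\v.v) else (\w.4))) else (if (let p = 3 in false) then (let q = 7 in (\r.q)) else (\s.5))) (let t = (\a.(if true then 8 else 8)) in 1))
step 3: [if@0] ((if ((\y.true) 4) then (let z = true in (\u.9)) else (if false then (\v.v) else (\w.4))) (let t = (\a.(if true then 8 else 8)) in 1))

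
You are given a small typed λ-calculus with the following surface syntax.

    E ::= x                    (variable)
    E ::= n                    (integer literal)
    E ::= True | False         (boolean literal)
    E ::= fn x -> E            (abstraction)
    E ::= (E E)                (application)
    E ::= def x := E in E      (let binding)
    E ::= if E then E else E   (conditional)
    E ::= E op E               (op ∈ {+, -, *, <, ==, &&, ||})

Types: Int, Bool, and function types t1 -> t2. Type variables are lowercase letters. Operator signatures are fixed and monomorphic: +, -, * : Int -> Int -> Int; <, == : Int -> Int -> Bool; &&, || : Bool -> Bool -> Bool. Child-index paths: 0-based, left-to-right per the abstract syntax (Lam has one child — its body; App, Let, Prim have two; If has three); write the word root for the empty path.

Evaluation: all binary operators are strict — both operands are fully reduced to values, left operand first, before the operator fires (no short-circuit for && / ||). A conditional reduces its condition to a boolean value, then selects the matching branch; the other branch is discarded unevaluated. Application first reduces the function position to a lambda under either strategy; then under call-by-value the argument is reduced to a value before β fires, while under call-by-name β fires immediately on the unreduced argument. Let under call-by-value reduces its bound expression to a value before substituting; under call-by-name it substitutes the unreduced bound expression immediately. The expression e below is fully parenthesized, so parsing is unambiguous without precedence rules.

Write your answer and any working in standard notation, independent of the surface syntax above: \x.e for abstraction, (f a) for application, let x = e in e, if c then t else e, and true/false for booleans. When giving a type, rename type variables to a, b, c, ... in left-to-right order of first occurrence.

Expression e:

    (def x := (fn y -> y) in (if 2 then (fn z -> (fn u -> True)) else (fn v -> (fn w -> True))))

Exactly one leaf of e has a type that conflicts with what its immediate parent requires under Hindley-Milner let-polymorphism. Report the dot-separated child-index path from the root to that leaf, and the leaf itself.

Answer: 1.0 : 2

Trace:
y : a
\y._ : a -> a
let x : forall. a -> a
  unify Int ~ Bool
  FAIL: mismatch Int ~ Bool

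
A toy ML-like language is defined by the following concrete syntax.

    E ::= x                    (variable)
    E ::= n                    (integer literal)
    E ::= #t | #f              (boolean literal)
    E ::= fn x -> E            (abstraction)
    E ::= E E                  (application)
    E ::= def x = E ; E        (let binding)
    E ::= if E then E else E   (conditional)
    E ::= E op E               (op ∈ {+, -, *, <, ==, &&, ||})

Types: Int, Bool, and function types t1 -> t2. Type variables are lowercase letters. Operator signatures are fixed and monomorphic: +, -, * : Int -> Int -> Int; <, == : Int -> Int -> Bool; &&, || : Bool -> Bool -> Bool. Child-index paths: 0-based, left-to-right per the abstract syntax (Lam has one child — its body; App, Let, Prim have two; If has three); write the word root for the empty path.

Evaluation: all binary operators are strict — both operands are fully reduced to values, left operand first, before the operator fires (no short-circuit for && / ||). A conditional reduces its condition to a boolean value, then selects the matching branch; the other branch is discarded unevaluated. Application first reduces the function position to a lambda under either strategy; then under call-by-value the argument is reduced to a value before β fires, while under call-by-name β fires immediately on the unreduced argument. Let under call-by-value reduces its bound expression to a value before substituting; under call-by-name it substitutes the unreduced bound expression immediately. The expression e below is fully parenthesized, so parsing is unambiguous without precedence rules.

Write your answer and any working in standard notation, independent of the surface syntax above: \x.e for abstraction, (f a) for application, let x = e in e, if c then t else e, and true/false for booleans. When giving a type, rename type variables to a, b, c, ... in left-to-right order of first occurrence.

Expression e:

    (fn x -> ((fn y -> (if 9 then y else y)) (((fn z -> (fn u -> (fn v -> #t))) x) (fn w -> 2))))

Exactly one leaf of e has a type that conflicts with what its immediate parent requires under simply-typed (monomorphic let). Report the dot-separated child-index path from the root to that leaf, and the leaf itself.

Answer: 0.0.0.0 : 9

Derivation:
  unify Int ~ Bool
  FAIL: mismatch Int ~ Bool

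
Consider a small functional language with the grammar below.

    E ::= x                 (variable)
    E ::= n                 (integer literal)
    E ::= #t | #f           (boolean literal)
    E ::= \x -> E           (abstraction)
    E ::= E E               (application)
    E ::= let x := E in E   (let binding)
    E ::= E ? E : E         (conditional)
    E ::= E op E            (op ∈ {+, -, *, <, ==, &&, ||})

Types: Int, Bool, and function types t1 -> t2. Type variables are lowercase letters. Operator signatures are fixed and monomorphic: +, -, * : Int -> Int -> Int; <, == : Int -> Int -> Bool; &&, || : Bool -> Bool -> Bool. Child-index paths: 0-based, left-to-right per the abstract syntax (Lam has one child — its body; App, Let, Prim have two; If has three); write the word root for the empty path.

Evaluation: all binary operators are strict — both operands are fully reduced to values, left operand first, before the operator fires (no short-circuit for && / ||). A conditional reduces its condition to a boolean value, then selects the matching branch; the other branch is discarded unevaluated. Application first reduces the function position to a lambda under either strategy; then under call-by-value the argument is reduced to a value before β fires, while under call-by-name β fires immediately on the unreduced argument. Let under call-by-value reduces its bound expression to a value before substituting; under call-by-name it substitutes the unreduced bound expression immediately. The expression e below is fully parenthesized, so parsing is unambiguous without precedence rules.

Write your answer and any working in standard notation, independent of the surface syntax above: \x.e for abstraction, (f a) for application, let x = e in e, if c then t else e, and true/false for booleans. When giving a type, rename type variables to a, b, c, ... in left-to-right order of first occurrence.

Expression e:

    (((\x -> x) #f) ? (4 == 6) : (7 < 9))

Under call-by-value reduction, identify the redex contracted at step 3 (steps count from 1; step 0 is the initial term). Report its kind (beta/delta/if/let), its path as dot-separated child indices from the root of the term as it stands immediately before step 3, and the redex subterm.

Working:
step 0: (if ((\x.x) false) then (4 == 6) else (7 < 9))
step 1: [beta@0] (if false then (4 == 6) else (7 < 9))
step 2: [if@root] (7 < 9)
step 3: [delta@root] true

Answer: delta at root : (7 < 9)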